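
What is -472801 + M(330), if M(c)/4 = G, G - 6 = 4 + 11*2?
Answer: -472673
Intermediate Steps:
G = 32 (G = 6 + (4 + 11*2) = 6 + (4 + 22) = 6 + 26 = 32)
M(c) = 128 (M(c) = 4*32 = 128)
-472801 + M(330) = -472801 + 128 = -472673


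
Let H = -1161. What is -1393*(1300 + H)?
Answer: -193627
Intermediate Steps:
-1393*(1300 + H) = -1393*(1300 - 1161) = -1393*139 = -193627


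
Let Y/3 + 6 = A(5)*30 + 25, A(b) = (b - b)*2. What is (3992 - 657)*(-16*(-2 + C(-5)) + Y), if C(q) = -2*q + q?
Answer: 30015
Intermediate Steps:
A(b) = 0 (A(b) = 0*2 = 0)
C(q) = -q
Y = 57 (Y = -18 + 3*(0*30 + 25) = -18 + 3*(0 + 25) = -18 + 3*25 = -18 + 75 = 57)
(3992 - 657)*(-16*(-2 + C(-5)) + Y) = (3992 - 657)*(-16*(-2 - 1*(-5)) + 57) = 3335*(-16*(-2 + 5) + 57) = 3335*(-16*3 + 57) = 3335*(-48 + 57) = 3335*9 = 30015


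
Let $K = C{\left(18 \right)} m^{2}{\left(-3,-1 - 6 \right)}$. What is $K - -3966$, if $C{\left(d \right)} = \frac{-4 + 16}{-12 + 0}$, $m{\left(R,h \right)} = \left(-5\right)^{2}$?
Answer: $3341$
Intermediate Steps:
$m{\left(R,h \right)} = 25$
$C{\left(d \right)} = -1$ ($C{\left(d \right)} = \frac{12}{-12} = 12 \left(- \frac{1}{12}\right) = -1$)
$K = -625$ ($K = - 25^{2} = \left(-1\right) 625 = -625$)
$K - -3966 = -625 - -3966 = -625 + 3966 = 3341$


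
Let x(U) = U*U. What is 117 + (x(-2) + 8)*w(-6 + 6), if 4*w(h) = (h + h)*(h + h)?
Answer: 117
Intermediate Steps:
x(U) = U²
w(h) = h² (w(h) = ((h + h)*(h + h))/4 = ((2*h)*(2*h))/4 = (4*h²)/4 = h²)
117 + (x(-2) + 8)*w(-6 + 6) = 117 + ((-2)² + 8)*(-6 + 6)² = 117 + (4 + 8)*0² = 117 + 12*0 = 117 + 0 = 117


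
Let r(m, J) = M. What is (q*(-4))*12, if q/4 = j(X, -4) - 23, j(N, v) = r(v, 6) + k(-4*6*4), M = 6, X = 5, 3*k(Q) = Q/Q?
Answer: 3200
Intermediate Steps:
k(Q) = 1/3 (k(Q) = (Q/Q)/3 = (1/3)*1 = 1/3)
r(m, J) = 6
j(N, v) = 19/3 (j(N, v) = 6 + 1/3 = 19/3)
q = -200/3 (q = 4*(19/3 - 23) = 4*(-50/3) = -200/3 ≈ -66.667)
(q*(-4))*12 = -200/3*(-4)*12 = (800/3)*12 = 3200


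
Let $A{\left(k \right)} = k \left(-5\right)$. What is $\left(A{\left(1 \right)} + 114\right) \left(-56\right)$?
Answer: $-6104$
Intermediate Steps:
$A{\left(k \right)} = - 5 k$
$\left(A{\left(1 \right)} + 114\right) \left(-56\right) = \left(\left(-5\right) 1 + 114\right) \left(-56\right) = \left(-5 + 114\right) \left(-56\right) = 109 \left(-56\right) = -6104$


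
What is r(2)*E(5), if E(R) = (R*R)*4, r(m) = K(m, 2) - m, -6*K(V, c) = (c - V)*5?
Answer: -200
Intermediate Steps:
K(V, c) = -5*c/6 + 5*V/6 (K(V, c) = -(c - V)*5/6 = -(-5*V + 5*c)/6 = -5*c/6 + 5*V/6)
r(m) = -5/3 - m/6 (r(m) = (-5/6*2 + 5*m/6) - m = (-5/3 + 5*m/6) - m = -5/3 - m/6)
E(R) = 4*R**2 (E(R) = R**2*4 = 4*R**2)
r(2)*E(5) = (-5/3 - 1/6*2)*(4*5**2) = (-5/3 - 1/3)*(4*25) = -2*100 = -200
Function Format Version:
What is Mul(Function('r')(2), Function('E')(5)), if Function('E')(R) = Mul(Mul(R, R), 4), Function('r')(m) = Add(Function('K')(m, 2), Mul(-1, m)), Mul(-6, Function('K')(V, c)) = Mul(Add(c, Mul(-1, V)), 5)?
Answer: -200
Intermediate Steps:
Function('K')(V, c) = Add(Mul(Rational(-5, 6), c), Mul(Rational(5, 6), V)) (Function('K')(V, c) = Mul(Rational(-1, 6), Mul(Add(c, Mul(-1, V)), 5)) = Mul(Rational(-1, 6), Add(Mul(-5, V), Mul(5, c))) = Add(Mul(Rational(-5, 6), c), Mul(Rational(5, 6), V)))
Function('r')(m) = Add(Rational(-5, 3), Mul(Rational(-1, 6), m)) (Function('r')(m) = Add(Add(Mul(Rational(-5, 6), 2), Mul(Rational(5, 6), m)), Mul(-1, m)) = Add(Add(Rational(-5, 3), Mul(Rational(5, 6), m)), Mul(-1, m)) = Add(Rational(-5, 3), Mul(Rational(-1, 6), m)))
Function('E')(R) = Mul(4, Pow(R, 2)) (Function('E')(R) = Mul(Pow(R, 2), 4) = Mul(4, Pow(R, 2)))
Mul(Function('r')(2), Function('E')(5)) = Mul(Add(Rational(-5, 3), Mul(Rational(-1, 6), 2)), Mul(4, Pow(5, 2))) = Mul(Add(Rational(-5, 3), Rational(-1, 3)), Mul(4, 25)) = Mul(-2, 100) = -200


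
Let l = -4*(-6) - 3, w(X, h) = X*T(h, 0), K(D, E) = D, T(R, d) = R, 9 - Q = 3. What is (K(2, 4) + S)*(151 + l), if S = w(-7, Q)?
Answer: -6880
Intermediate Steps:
Q = 6 (Q = 9 - 1*3 = 9 - 3 = 6)
w(X, h) = X*h
S = -42 (S = -7*6 = -42)
l = 21 (l = 24 - 3 = 21)
(K(2, 4) + S)*(151 + l) = (2 - 42)*(151 + 21) = -40*172 = -6880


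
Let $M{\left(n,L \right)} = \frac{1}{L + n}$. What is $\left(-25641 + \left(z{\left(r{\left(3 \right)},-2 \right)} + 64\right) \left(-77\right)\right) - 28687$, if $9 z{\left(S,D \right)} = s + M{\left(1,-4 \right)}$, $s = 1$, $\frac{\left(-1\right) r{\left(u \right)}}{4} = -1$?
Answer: $- \frac{1600066}{27} \approx -59262.0$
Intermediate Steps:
$r{\left(u \right)} = 4$ ($r{\left(u \right)} = \left(-4\right) \left(-1\right) = 4$)
$z{\left(S,D \right)} = \frac{2}{27}$ ($z{\left(S,D \right)} = \frac{1 + \frac{1}{-4 + 1}}{9} = \frac{1 + \frac{1}{-3}}{9} = \frac{1 - \frac{1}{3}}{9} = \frac{1}{9} \cdot \frac{2}{3} = \frac{2}{27}$)
$\left(-25641 + \left(z{\left(r{\left(3 \right)},-2 \right)} + 64\right) \left(-77\right)\right) - 28687 = \left(-25641 + \left(\frac{2}{27} + 64\right) \left(-77\right)\right) - 28687 = \left(-25641 + \frac{1730}{27} \left(-77\right)\right) - 28687 = \left(-25641 - \frac{133210}{27}\right) - 28687 = - \frac{825517}{27} - 28687 = - \frac{1600066}{27}$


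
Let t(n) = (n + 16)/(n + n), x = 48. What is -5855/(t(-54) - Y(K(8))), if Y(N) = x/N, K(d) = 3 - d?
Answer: -1580850/2687 ≈ -588.33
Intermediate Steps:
t(n) = (16 + n)/(2*n) (t(n) = (16 + n)/((2*n)) = (16 + n)*(1/(2*n)) = (16 + n)/(2*n))
Y(N) = 48/N
-5855/(t(-54) - Y(K(8))) = -5855/((½)*(16 - 54)/(-54) - 48/(3 - 1*8)) = -5855/((½)*(-1/54)*(-38) - 48/(3 - 8)) = -5855/(19/54 - 48/(-5)) = -5855/(19/54 - 48*(-1)/5) = -5855/(19/54 - 1*(-48/5)) = -5855/(19/54 + 48/5) = -5855/2687/270 = -5855*270/2687 = -1580850/2687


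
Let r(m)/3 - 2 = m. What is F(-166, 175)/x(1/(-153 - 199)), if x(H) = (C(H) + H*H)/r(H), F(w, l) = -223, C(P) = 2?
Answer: -55182688/82603 ≈ -668.05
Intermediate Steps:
r(m) = 6 + 3*m
x(H) = (2 + H²)/(6 + 3*H) (x(H) = (2 + H*H)/(6 + 3*H) = (2 + H²)/(6 + 3*H))
F(-166, 175)/x(1/(-153 - 199)) = -223*3*(2 + 1/(-153 - 199))/(2 + (1/(-153 - 199))²) = -223*3*(2 + 1/(-352))/(2 + (1/(-352))²) = -223*3*(2 - 1/352)/(2 + (-1/352)²) = -223*2109/(352*(2 + 1/123904)) = -223/((⅓)*(352/703)*(247809/123904)) = -223/82603/247456 = -223*247456/82603 = -55182688/82603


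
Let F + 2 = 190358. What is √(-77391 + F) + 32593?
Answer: 32593 + √112965 ≈ 32929.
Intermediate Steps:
F = 190356 (F = -2 + 190358 = 190356)
√(-77391 + F) + 32593 = √(-77391 + 190356) + 32593 = √112965 + 32593 = 32593 + √112965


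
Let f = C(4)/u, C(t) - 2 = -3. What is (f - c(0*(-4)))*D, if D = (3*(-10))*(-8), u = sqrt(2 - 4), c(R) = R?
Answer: 120*I*sqrt(2) ≈ 169.71*I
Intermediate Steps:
C(t) = -1 (C(t) = 2 - 3 = -1)
u = I*sqrt(2) (u = sqrt(-2) = I*sqrt(2) ≈ 1.4142*I)
D = 240 (D = -30*(-8) = 240)
f = I*sqrt(2)/2 (f = -1/(I*sqrt(2)) = -(-1)*I*sqrt(2)/2 = I*sqrt(2)/2 ≈ 0.70711*I)
(f - c(0*(-4)))*D = (I*sqrt(2)/2 - 0*(-4))*240 = (I*sqrt(2)/2 - 1*0)*240 = (I*sqrt(2)/2 + 0)*240 = (I*sqrt(2)/2)*240 = 120*I*sqrt(2)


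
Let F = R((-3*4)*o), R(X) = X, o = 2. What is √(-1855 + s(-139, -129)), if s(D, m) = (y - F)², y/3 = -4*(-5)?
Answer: √5201 ≈ 72.118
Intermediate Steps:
F = -24 (F = -3*4*2 = -12*2 = -24)
y = 60 (y = 3*(-4*(-5)) = 3*20 = 60)
s(D, m) = 7056 (s(D, m) = (60 - 1*(-24))² = (60 + 24)² = 84² = 7056)
√(-1855 + s(-139, -129)) = √(-1855 + 7056) = √5201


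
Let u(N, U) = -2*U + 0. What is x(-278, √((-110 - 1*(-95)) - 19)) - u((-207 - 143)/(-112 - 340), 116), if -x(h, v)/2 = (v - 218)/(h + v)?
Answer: 8908250/38659 + 60*I*√34/38659 ≈ 230.43 + 0.0090498*I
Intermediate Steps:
u(N, U) = -2*U
x(h, v) = -2*(-218 + v)/(h + v) (x(h, v) = -2*(v - 218)/(h + v) = -2*(-218 + v)/(h + v))
x(-278, √((-110 - 1*(-95)) - 19)) - u((-207 - 143)/(-112 - 340), 116) = 2*(218 - √((-110 - 1*(-95)) - 19))/(-278 + √((-110 - 1*(-95)) - 19)) - (-2)*116 = 2*(218 - √((-110 + 95) - 19))/(-278 + √((-110 + 95) - 19)) - 1*(-232) = 2*(218 - √(-15 - 19))/(-278 + √(-15 - 19)) + 232 = 2*(218 - √(-34))/(-278 + √(-34)) + 232 = 2*(218 - I*√34)/(-278 + I*√34) + 232 = 232 + 2*(218 - I*√34)/(-278 + I*√34)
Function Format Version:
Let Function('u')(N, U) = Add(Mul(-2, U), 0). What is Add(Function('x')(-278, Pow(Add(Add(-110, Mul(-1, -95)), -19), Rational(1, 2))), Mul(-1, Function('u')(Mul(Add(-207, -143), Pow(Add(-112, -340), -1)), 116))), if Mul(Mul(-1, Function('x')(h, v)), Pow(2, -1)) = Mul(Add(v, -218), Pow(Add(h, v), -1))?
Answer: Add(Rational(8908250, 38659), Mul(Rational(60, 38659), I, Pow(34, Rational(1, 2)))) ≈ Add(230.43, Mul(0.0090498, I))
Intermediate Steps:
Function('u')(N, U) = Mul(-2, U)
Function('x')(h, v) = Mul(-2, Pow(Add(h, v), -1), Add(-218, v)) (Function('x')(h, v) = Mul(-2, Mul(Add(v, -218), Pow(Add(h, v), -1))) = Mul(-2, Mul(Add(-218, v), Pow(Add(h, v), -1))) = Mul(-2, Mul(Pow(Add(h, v), -1), Add(-218, v))) = Mul(-2, Pow(Add(h, v), -1), Add(-218, v)))
Add(Function('x')(-278, Pow(Add(Add(-110, Mul(-1, -95)), -19), Rational(1, 2))), Mul(-1, Function('u')(Mul(Add(-207, -143), Pow(Add(-112, -340), -1)), 116))) = Add(Mul(2, Pow(Add(-278, Pow(Add(Add(-110, Mul(-1, -95)), -19), Rational(1, 2))), -1), Add(218, Mul(-1, Pow(Add(Add(-110, Mul(-1, -95)), -19), Rational(1, 2))))), Mul(-1, Mul(-2, 116))) = Add(Mul(2, Pow(Add(-278, Pow(Add(Add(-110, 95), -19), Rational(1, 2))), -1), Add(218, Mul(-1, Pow(Add(Add(-110, 95), -19), Rational(1, 2))))), Mul(-1, -232)) = Add(Mul(2, Pow(Add(-278, Pow(Add(-15, -19), Rational(1, 2))), -1), Add(218, Mul(-1, Pow(Add(-15, -19), Rational(1, 2))))), 232) = Add(Mul(2, Pow(Add(-278, Pow(-34, Rational(1, 2))), -1), Add(218, Mul(-1, Pow(-34, Rational(1, 2))))), 232) = Add(Mul(2, Pow(Add(-278, Mul(I, Pow(34, Rational(1, 2)))), -1), Add(218, Mul(-1, Mul(I, Pow(34, Rational(1, 2)))))), 232) = Add(Mul(2, Pow(Add(-278, Mul(I, Pow(34, Rational(1, 2)))), -1), Add(218, Mul(-1, I, Pow(34, Rational(1, 2))))), 232) = Add(232, Mul(2, Pow(Add(-278, Mul(I, Pow(34, Rational(1, 2)))), -1), Add(218, Mul(-1, I, Pow(34, Rational(1, 2))))))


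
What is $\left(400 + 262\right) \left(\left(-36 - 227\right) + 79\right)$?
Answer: $-121808$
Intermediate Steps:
$\left(400 + 262\right) \left(\left(-36 - 227\right) + 79\right) = 662 \left(-263 + 79\right) = 662 \left(-184\right) = -121808$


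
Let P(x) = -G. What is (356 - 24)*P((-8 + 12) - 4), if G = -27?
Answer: 8964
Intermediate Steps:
P(x) = 27 (P(x) = -1*(-27) = 27)
(356 - 24)*P((-8 + 12) - 4) = (356 - 24)*27 = 332*27 = 8964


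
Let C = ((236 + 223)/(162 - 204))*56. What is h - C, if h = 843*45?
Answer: 38547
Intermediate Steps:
h = 37935
C = -612 (C = (459/(-42))*56 = (459*(-1/42))*56 = -153/14*56 = -612)
h - C = 37935 - 1*(-612) = 37935 + 612 = 38547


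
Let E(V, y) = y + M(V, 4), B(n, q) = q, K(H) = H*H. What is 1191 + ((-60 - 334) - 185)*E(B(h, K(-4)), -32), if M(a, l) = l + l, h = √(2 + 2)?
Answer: 15087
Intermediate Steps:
h = 2 (h = √4 = 2)
K(H) = H²
M(a, l) = 2*l
E(V, y) = 8 + y (E(V, y) = y + 2*4 = y + 8 = 8 + y)
1191 + ((-60 - 334) - 185)*E(B(h, K(-4)), -32) = 1191 + ((-60 - 334) - 185)*(8 - 32) = 1191 + (-394 - 185)*(-24) = 1191 - 579*(-24) = 1191 + 13896 = 15087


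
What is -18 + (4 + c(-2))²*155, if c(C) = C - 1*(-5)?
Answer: 7577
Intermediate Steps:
c(C) = 5 + C (c(C) = C + 5 = 5 + C)
-18 + (4 + c(-2))²*155 = -18 + (4 + (5 - 2))²*155 = -18 + (4 + 3)²*155 = -18 + 7²*155 = -18 + 49*155 = -18 + 7595 = 7577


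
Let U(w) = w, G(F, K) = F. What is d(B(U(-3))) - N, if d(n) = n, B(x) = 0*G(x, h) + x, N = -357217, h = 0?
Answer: 357214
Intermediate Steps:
B(x) = x (B(x) = 0*x + x = 0 + x = x)
d(B(U(-3))) - N = -3 - 1*(-357217) = -3 + 357217 = 357214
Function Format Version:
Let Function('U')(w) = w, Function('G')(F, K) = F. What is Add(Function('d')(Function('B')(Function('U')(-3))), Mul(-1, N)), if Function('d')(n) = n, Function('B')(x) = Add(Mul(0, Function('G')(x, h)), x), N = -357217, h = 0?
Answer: 357214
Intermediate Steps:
Function('B')(x) = x (Function('B')(x) = Add(Mul(0, x), x) = Add(0, x) = x)
Add(Function('d')(Function('B')(Function('U')(-3))), Mul(-1, N)) = Add(-3, Mul(-1, -357217)) = Add(-3, 357217) = 357214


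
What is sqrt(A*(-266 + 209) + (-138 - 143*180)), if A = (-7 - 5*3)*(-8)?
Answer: 3*I*sqrt(3990) ≈ 189.5*I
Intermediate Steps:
A = 176 (A = (-7 - 15)*(-8) = -22*(-8) = 176)
sqrt(A*(-266 + 209) + (-138 - 143*180)) = sqrt(176*(-266 + 209) + (-138 - 143*180)) = sqrt(176*(-57) + (-138 - 25740)) = sqrt(-10032 - 25878) = sqrt(-35910) = 3*I*sqrt(3990)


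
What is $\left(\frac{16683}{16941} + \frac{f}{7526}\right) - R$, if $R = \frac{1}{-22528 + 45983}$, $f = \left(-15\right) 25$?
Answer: $\frac{931929283433}{996821597510} \approx 0.9349$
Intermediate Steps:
$f = -375$
$R = \frac{1}{23455} \approx 4.2635 \cdot 10^{-5}$
$\left(\frac{16683}{16941} + \frac{f}{7526}\right) - R = \left(\frac{16683}{16941} - \frac{375}{7526}\right) - \frac{1}{23455} = \left(16683 \cdot \frac{1}{16941} - \frac{375}{7526}\right) - \frac{1}{23455} = \left(\frac{5561}{5647} - \frac{375}{7526}\right) - \frac{1}{23455} = \frac{39734461}{42499322} - \frac{1}{23455} = \frac{931929283433}{996821597510}$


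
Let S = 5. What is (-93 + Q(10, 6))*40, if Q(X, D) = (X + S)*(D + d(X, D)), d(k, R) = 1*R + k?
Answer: 9480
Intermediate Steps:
d(k, R) = R + k
Q(X, D) = (5 + X)*(X + 2*D) (Q(X, D) = (X + 5)*(D + (D + X)) = (5 + X)*(X + 2*D))
(-93 + Q(10, 6))*40 = (-93 + (5*10 + 10*6 + 6*10 + 10*(6 + 10)))*40 = (-93 + (50 + 60 + 60 + 10*16))*40 = (-93 + (50 + 60 + 60 + 160))*40 = (-93 + 330)*40 = 237*40 = 9480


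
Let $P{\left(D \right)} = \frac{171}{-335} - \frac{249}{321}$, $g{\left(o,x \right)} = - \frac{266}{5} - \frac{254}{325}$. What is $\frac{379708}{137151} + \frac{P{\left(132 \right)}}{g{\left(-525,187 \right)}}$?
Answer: $\frac{1146856685329}{410711522508} \approx 2.7924$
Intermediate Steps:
$g{\left(o,x \right)} = - \frac{17544}{325}$ ($g{\left(o,x \right)} = \left(-266\right) \frac{1}{5} - \frac{254}{325} = - \frac{266}{5} - \frac{254}{325} = - \frac{17544}{325}$)
$P{\left(D \right)} = - \frac{46102}{35845}$ ($P{\left(D \right)} = 171 \left(- \frac{1}{335}\right) - \frac{83}{107} = - \frac{171}{335} - \frac{83}{107} = - \frac{46102}{35845}$)
$\frac{379708}{137151} + \frac{P{\left(132 \right)}}{g{\left(-525,187 \right)}} = \frac{379708}{137151} - \frac{46102}{35845 \left(- \frac{17544}{325}\right)} = 379708 \cdot \frac{1}{137151} - - \frac{1498315}{62886468} = \frac{54244}{19593} + \frac{1498315}{62886468} = \frac{1146856685329}{410711522508}$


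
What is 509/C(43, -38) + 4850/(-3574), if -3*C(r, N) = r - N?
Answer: -975058/48249 ≈ -20.209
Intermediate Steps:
C(r, N) = -r/3 + N/3 (C(r, N) = -(r - N)/3 = -r/3 + N/3)
509/C(43, -38) + 4850/(-3574) = 509/(-1/3*43 + (1/3)*(-38)) + 4850/(-3574) = 509/(-43/3 - 38/3) + 4850*(-1/3574) = 509/(-27) - 2425/1787 = 509*(-1/27) - 2425/1787 = -509/27 - 2425/1787 = -975058/48249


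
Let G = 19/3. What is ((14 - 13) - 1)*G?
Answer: 0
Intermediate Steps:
G = 19/3 (G = 19*(⅓) = 19/3 ≈ 6.3333)
((14 - 13) - 1)*G = ((14 - 13) - 1)*(19/3) = (1 - 1)*(19/3) = 0*(19/3) = 0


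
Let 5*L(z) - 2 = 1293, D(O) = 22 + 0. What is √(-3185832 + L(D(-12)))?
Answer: I*√3185573 ≈ 1784.8*I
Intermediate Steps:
D(O) = 22
L(z) = 259 (L(z) = ⅖ + (⅕)*1293 = ⅖ + 1293/5 = 259)
√(-3185832 + L(D(-12))) = √(-3185832 + 259) = √(-3185573) = I*√3185573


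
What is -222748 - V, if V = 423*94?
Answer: -262510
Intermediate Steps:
V = 39762
-222748 - V = -222748 - 1*39762 = -222748 - 39762 = -262510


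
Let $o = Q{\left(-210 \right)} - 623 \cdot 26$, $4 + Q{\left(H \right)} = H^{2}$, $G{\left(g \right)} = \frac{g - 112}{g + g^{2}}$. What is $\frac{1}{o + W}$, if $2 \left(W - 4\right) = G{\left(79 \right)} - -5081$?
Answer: $\frac{12640}{384793167} \approx 3.2849 \cdot 10^{-5}$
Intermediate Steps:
$G{\left(g \right)} = \frac{-112 + g}{g + g^{2}}$
$W = \frac{32162447}{12640}$ ($W = 4 + \frac{\frac{-112 + 79}{79 \left(1 + 79\right)} - -5081}{2} = 4 + \frac{\frac{1}{79} \cdot \frac{1}{80} \left(-33\right) + 5081}{2} = 4 + \frac{- \frac{33}{6320} + 5081}{2} = 4 + \frac{1}{2} \cdot \frac{32111887}{6320} = 4 + \frac{32111887}{12640} = \frac{32162447}{12640} \approx 2544.5$)
$Q{\left(H \right)} = -4 + H^{2}$
$o = 27898$ ($o = \left(-4 + \left(-210\right)^{2}\right) - 623 \cdot 26 = \left(-4 + 44100\right) - 16198 = 44096 - 16198 = 27898$)
$\frac{1}{o + W} = \frac{1}{27898 + \frac{32162447}{12640}} = \frac{1}{\frac{384793167}{12640}} = \frac{12640}{384793167}$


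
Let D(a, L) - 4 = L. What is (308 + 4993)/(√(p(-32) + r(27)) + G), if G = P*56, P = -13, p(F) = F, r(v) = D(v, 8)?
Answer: -321594/44167 - 1767*I*√5/88334 ≈ -7.2813 - 0.044729*I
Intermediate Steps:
D(a, L) = 4 + L
r(v) = 12 (r(v) = 4 + 8 = 12)
G = -728 (G = -13*56 = -728)
(308 + 4993)/(√(p(-32) + r(27)) + G) = (308 + 4993)/(√(-32 + 12) - 728) = 5301/(√(-20) - 728) = 5301/(2*I*√5 - 728) = 5301/(-728 + 2*I*√5)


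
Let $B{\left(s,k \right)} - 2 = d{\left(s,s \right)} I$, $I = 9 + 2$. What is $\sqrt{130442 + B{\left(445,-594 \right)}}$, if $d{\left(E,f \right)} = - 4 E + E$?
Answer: $\sqrt{115759} \approx 340.23$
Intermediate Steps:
$d{\left(E,f \right)} = - 3 E$
$I = 11$
$B{\left(s,k \right)} = 2 - 33 s$ ($B{\left(s,k \right)} = 2 + - 3 s 11 = 2 - 33 s$)
$\sqrt{130442 + B{\left(445,-594 \right)}} = \sqrt{130442 + \left(2 - 14685\right)} = \sqrt{130442 - 14683} = \sqrt{115759}$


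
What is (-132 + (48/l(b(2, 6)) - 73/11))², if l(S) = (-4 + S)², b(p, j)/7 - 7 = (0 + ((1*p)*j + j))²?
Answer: 7396046837703625201/384809151601809 ≈ 19220.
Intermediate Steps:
b(p, j) = 49 + 7*(j + j*p)² (b(p, j) = 49 + 7*(0 + ((1*p)*j + j))² = 49 + 7*(0 + (p*j + j))² = 49 + 7*(0 + (j*p + j))² = 49 + 7*(0 + (j + j*p))² = 49 + 7*(j + j*p)²)
(-132 + (48/l(b(2, 6)) - 73/11))² = (-132 + (48/((-4 + (49 + 7*6²*(1 + 2)²))²) - 73/11))² = (-132 + (48/((-4 + (49 + 7*36*3²))²) - 73*1/11))² = (-132 + (48/((-4 + (49 + 7*36*9))²) - 73/11))² = (-132 + (48/((-4 + (49 + 2268))²) - 73/11))² = (-132 + (48/((-4 + 2317)²) - 73/11))² = (-132 + (48/(2313²) - 73/11))² = (-132 + (48/5349969 - 73/11))² = (-132 + (48*(1/5349969) - 73/11))² = (-132 + (16/1783323 - 73/11))² = (-132 - 130182403/19616553)² = (-2719567399/19616553)² = 7396046837703625201/384809151601809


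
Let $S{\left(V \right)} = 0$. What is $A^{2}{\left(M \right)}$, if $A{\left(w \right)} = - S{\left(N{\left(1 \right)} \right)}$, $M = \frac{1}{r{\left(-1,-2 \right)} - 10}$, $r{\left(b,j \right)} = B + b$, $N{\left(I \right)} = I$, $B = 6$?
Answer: $0$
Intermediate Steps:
$r{\left(b,j \right)} = 6 + b$
$M = - \frac{1}{5}$ ($M = \frac{1}{\left(6 - 1\right) - 10} = \frac{1}{5 - 10} = \frac{1}{-5} = - \frac{1}{5} \approx -0.2$)
$A{\left(w \right)} = 0$ ($A{\left(w \right)} = \left(-1\right) 0 = 0$)
$A^{2}{\left(M \right)} = 0^{2} = 0$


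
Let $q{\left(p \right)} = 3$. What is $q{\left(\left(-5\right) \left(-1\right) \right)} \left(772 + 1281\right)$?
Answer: $6159$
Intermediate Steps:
$q{\left(\left(-5\right) \left(-1\right) \right)} \left(772 + 1281\right) = 3 \left(772 + 1281\right) = 3 \cdot 2053 = 6159$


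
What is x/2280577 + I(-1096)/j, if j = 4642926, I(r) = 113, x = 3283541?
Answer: 15245495586167/10588550248302 ≈ 1.4398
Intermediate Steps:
x/2280577 + I(-1096)/j = 3283541/2280577 + 113/4642926 = 15245495586167/10588550248302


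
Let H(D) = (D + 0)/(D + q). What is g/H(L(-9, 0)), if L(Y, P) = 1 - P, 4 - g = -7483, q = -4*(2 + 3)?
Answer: -142253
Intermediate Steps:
q = -20 (q = -4*5 = -20)
g = 7487 (g = 4 - 1*(-7483) = 4 + 7483 = 7487)
H(D) = D/(-20 + D) (H(D) = (D + 0)/(D - 20) = D/(-20 + D))
g/H(L(-9, 0)) = 7487/(((1 - 1*0)/(-20 + (1 - 1*0)))) = 7487/(((1 + 0)/(-20 + (1 + 0)))) = 7487/((1/(-20 + 1))) = 7487/((1/(-19))) = 7487/((1*(-1/19))) = 7487/(-1/19) = 7487*(-19) = -142253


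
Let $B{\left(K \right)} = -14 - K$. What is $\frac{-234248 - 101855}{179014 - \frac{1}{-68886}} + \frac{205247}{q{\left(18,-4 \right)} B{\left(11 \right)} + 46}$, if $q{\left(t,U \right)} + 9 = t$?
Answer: $- \frac{2535159717586217}{2207348954495} \approx -1148.5$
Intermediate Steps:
$q{\left(t,U \right)} = -9 + t$
$\frac{-234248 - 101855}{179014 - \frac{1}{-68886}} + \frac{205247}{q{\left(18,-4 \right)} B{\left(11 \right)} + 46} = \frac{-234248 - 101855}{179014 - \frac{1}{-68886}} + \frac{205247}{\left(-9 + 18\right) \left(-14 - 11\right) + 46} = \frac{-234248 - 101855}{179014 - - \frac{1}{68886}} + \frac{205247}{9 \left(-14 - 11\right) + 46} = - \frac{336103}{179014 + \frac{1}{68886}} + \frac{205247}{9 \left(-25\right) + 46} = - \frac{336103}{\frac{12331558405}{68886}} + \frac{205247}{-225 + 46} = \left(-336103\right) \frac{68886}{12331558405} + \frac{205247}{-179} = - \frac{23152791258}{12331558405} + 205247 \left(- \frac{1}{179}\right) = - \frac{23152791258}{12331558405} - \frac{205247}{179} = - \frac{2535159717586217}{2207348954495}$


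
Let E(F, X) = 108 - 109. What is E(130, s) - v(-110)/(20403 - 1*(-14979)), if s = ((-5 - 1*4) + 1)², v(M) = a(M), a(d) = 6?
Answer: -5898/5897 ≈ -1.0002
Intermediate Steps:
v(M) = 6
s = 64 (s = ((-5 - 4) + 1)² = (-9 + 1)² = (-8)² = 64)
E(F, X) = -1
E(130, s) - v(-110)/(20403 - 1*(-14979)) = -1 - 6/(20403 - 1*(-14979)) = -1 - 6/(20403 + 14979) = -1 - 6/35382 = -1 - 1*1/5897 = -1 - 1/5897 = -5898/5897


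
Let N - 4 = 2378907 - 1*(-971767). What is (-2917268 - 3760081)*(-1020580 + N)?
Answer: -15558877550202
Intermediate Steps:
N = 3350678 (N = 4 + (2378907 - 1*(-971767)) = 4 + (2378907 + 971767) = 4 + 3350674 = 3350678)
(-2917268 - 3760081)*(-1020580 + N) = (-2917268 - 3760081)*(-1020580 + 3350678) = -6677349*2330098 = -15558877550202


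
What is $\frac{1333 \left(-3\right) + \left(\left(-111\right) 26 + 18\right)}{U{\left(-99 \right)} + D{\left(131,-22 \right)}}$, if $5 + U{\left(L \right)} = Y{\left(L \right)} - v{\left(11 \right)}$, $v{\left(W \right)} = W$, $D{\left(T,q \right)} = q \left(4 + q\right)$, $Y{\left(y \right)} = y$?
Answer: $- \frac{6867}{281} \approx -24.438$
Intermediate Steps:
$U{\left(L \right)} = -16 + L$ ($U{\left(L \right)} = -5 + \left(L - 11\right) = -5 + \left(-11 + L\right) = -16 + L$)
$\frac{1333 \left(-3\right) + \left(\left(-111\right) 26 + 18\right)}{U{\left(-99 \right)} + D{\left(131,-22 \right)}} = \frac{1333 \left(-3\right) + \left(\left(-111\right) 26 + 18\right)}{\left(-16 - 99\right) - 22 \left(4 - 22\right)} = \frac{-3999 + \left(-2886 + 18\right)}{-115 - -396} = \frac{-3999 - 2868}{-115 + 396} = - \frac{6867}{281}$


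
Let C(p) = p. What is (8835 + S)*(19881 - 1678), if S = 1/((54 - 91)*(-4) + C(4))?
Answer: 24445190963/152 ≈ 1.6082e+8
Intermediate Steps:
S = 1/152 (S = 1/((54 - 91)*(-4) + 4) = 1/(-37*(-4) + 4) = 1/(148 + 4) = 1/152 ≈ 0.0065789)
(8835 + S)*(19881 - 1678) = (8835 + 1/152)*(19881 - 1678) = (1342921/152)*18203 = 24445190963/152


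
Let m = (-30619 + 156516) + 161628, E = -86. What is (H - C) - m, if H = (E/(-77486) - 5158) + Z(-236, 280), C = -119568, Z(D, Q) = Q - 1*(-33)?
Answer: -155694601/901 ≈ -1.7280e+5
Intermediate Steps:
Z(D, Q) = 33 + Q (Z(D, Q) = Q + 33 = 33 + Q)
m = 287525 (m = 125897 + 161628 = 287525)
H = -4365344/901 (H = (-86/(-77486) - 5158) + (33 + 280) = (-86*(-1/77486) - 5158) + 313 = (1/901 - 5158) + 313 = -4647357/901 + 313 = -4365344/901 ≈ -4845.0)
(H - C) - m = (-4365344/901 - 1*(-119568)) - 1*287525 = (-4365344/901 + 119568) - 287525 = 103365424/901 - 287525 = -155694601/901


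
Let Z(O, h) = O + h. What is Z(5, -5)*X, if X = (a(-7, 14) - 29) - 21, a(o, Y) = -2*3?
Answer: 0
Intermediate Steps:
a(o, Y) = -6
X = -56 (X = (-6 - 29) - 21 = -35 - 21 = -56)
Z(5, -5)*X = (5 - 5)*(-56) = 0*(-56) = 0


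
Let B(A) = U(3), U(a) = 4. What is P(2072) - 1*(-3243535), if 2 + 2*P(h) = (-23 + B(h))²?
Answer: 6487429/2 ≈ 3.2437e+6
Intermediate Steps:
B(A) = 4
P(h) = 359/2 (P(h) = -1 + (-23 + 4)²/2 = -1 + (½)*(-19)² = -1 + (½)*361 = -1 + 361/2 = 359/2)
P(2072) - 1*(-3243535) = 359/2 - 1*(-3243535) = 359/2 + 3243535 = 6487429/2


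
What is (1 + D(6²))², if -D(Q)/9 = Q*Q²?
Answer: 176318529409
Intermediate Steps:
D(Q) = -9*Q³ (D(Q) = -9*Q*Q² = -9*Q³)
(1 + D(6²))² = (1 - 9*(6²)³)² = (1 - 9*36³)² = (1 - 9*46656)² = (1 - 419904)² = (-419903)² = 176318529409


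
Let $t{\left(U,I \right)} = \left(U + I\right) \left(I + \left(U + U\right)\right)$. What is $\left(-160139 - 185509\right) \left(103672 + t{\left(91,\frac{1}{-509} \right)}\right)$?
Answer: $- \frac{10767006402796704}{259081} \approx -4.1558 \cdot 10^{10}$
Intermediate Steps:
$t{\left(U,I \right)} = \left(I + U\right) \left(I + 2 U\right)$
$\left(-160139 - 185509\right) \left(103672 + t{\left(91,\frac{1}{-509} \right)}\right) = \left(-160139 - 185509\right) \left(103672 + \left(\left(\frac{1}{-509}\right)^{2} + 2 \cdot 91^{2} + 3 \frac{1}{-509} \cdot 91\right)\right) = - 345648 \left(103672 + \left(\left(- \frac{1}{509}\right)^{2} + 2 \cdot 8281 + 3 \left(- \frac{1}{509}\right) 91\right)\right) = - 345648 \left(103672 + \left(\frac{1}{259081} + 16562 - \frac{273}{509}\right)\right) = - 345648 \left(103672 + \frac{4290760566}{259081}\right) = \left(-345648\right) \frac{31150205998}{259081} = - \frac{10767006402796704}{259081}$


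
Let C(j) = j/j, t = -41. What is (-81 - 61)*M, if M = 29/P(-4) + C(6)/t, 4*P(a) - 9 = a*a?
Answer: -671802/1025 ≈ -655.42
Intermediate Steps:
P(a) = 9/4 + a**2/4 (P(a) = 9/4 + (a*a)/4 = 9/4 + a**2/4)
C(j) = 1
M = 4731/1025 (M = 29/(9/4 + (1/4)*(-4)**2) + 1/(-41) = 29/(9/4 + (1/4)*16) + 1*(-1/41) = 29/(9/4 + 4) - 1/41 = 29/(25/4) - 1/41 = 29*(4/25) - 1/41 = 116/25 - 1/41 = 4731/1025 ≈ 4.6156)
(-81 - 61)*M = (-81 - 61)*(4731/1025) = -142*4731/1025 = -671802/1025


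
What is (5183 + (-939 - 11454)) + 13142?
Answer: 5932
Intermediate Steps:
(5183 + (-939 - 11454)) + 13142 = (5183 - 12393) + 13142 = -7210 + 13142 = 5932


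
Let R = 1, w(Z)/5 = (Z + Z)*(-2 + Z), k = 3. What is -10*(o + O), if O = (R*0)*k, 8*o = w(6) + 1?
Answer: -1205/4 ≈ -301.25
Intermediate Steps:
w(Z) = 10*Z*(-2 + Z) (w(Z) = 5*((Z + Z)*(-2 + Z)) = 5*((2*Z)*(-2 + Z)) = 5*(2*Z*(-2 + Z)) = 10*Z*(-2 + Z))
o = 241/8 (o = (10*6*(-2 + 6) + 1)/8 = (10*6*4 + 1)/8 = (240 + 1)/8 = (⅛)*241 = 241/8 ≈ 30.125)
O = 0 (O = (1*0)*3 = 0*3 = 0)
-10*(o + O) = -10*(241/8 + 0) = -10*241/8 = -1205/4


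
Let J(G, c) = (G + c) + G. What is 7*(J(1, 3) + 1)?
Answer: 42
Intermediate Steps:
J(G, c) = c + 2*G
7*(J(1, 3) + 1) = 7*((3 + 2*1) + 1) = 7*((3 + 2) + 1) = 7*(5 + 1) = 7*6 = 42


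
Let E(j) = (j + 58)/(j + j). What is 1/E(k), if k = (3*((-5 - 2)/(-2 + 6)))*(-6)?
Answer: 126/179 ≈ 0.70391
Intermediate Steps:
k = 63/2 (k = (3*(-7/4))*(-6) = -21/4*(-6) = 63/2 ≈ 31.500)
E(j) = (58 + j)/(2*j) (E(j) = (58 + j)/((2*j)) = (58 + j)*(1/(2*j)) = (58 + j)/(2*j))
1/E(k) = 1/((58 + 63/2)/(2*(63/2))) = 1/((1/2)*(2/63)*(179/2)) = 1/(179/126) = 126/179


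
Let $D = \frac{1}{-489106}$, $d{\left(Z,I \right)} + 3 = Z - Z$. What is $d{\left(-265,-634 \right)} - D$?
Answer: $- \frac{1467317}{489106} \approx -3.0$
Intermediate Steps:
$d{\left(Z,I \right)} = -3$ ($d{\left(Z,I \right)} = -3 + \left(Z - Z\right) = -3 + 0 = -3$)
$D = - \frac{1}{489106} \approx -2.0445 \cdot 10^{-6}$
$d{\left(-265,-634 \right)} - D = -3 - - \frac{1}{489106} = -3 + \frac{1}{489106} = - \frac{1467317}{489106}$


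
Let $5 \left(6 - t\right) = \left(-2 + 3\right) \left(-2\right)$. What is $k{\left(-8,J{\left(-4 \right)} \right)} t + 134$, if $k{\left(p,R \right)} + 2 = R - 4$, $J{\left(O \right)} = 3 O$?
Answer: $\frac{94}{5} \approx 18.8$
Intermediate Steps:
$k{\left(p,R \right)} = -6 + R$ ($k{\left(p,R \right)} = -2 + \left(R - 4\right) = -2 + \left(-4 + R\right) = -6 + R$)
$t = \frac{32}{5}$ ($t = 6 - \frac{\left(-2 + 3\right) \left(-2\right)}{5} = 6 - \frac{1 \left(-2\right)}{5} = 6 - - \frac{2}{5} = 6 + \frac{2}{5} = \frac{32}{5} \approx 6.4$)
$k{\left(-8,J{\left(-4 \right)} \right)} t + 134 = \left(-6 + 3 \left(-4\right)\right) \frac{32}{5} + 134 = \left(-6 - 12\right) \frac{32}{5} + 134 = \left(-18\right) \frac{32}{5} + 134 = - \frac{576}{5} + 134 = \frac{94}{5}$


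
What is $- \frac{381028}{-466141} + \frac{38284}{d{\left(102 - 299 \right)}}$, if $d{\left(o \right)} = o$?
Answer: $- \frac{17770679528}{91829777} \approx -193.52$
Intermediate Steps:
$- \frac{381028}{-466141} + \frac{38284}{d{\left(102 - 299 \right)}} = - \frac{381028}{-466141} + \frac{38284}{102 - 299} = \left(-381028\right) \left(- \frac{1}{466141}\right) + \frac{38284}{-197} = \frac{381028}{466141} + 38284 \left(- \frac{1}{197}\right) = \frac{381028}{466141} - \frac{38284}{197} = - \frac{17770679528}{91829777}$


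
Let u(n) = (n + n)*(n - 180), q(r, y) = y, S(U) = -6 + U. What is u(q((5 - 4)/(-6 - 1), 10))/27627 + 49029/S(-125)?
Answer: -1354969583/3619137 ≈ -374.39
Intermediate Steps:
u(n) = 2*n*(-180 + n) (u(n) = (2*n)*(-180 + n) = 2*n*(-180 + n))
u(q((5 - 4)/(-6 - 1), 10))/27627 + 49029/S(-125) = (2*10*(-180 + 10))/27627 + 49029/(-6 - 125) = (2*10*(-170))*(1/27627) + 49029/(-131) = -3400*1/27627 + 49029*(-1/131) = -3400/27627 - 49029/131 = -1354969583/3619137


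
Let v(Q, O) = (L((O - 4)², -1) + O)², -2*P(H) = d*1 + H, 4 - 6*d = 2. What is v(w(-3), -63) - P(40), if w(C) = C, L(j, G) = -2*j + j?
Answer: 124324345/6 ≈ 2.0721e+7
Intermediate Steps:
d = ⅓ (d = ⅔ - ⅙*2 = ⅔ - ⅓ = ⅓ ≈ 0.33333)
L(j, G) = -j
P(H) = -⅙ - H/2 (P(H) = -((⅓)*1 + H)/2 = -(⅓ + H)/2 = -⅙ - H/2)
v(Q, O) = (O - (-4 + O)²)² (v(Q, O) = (-(O - 4)² + O)² = (-(-4 + O)² + O)² = (O - (-4 + O)²)²)
v(w(-3), -63) - P(40) = (-63 - (-4 - 63)²)² - (-⅙ - ½*40) = (-63 - 1*(-67)²)² - (-⅙ - 20) = (-63 - 1*4489)² - 1*(-121/6) = (-63 - 4489)² + 121/6 = (-4552)² + 121/6 = 20720704 + 121/6 = 124324345/6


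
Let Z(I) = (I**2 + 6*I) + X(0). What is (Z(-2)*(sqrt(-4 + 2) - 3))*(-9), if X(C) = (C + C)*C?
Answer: -216 + 72*I*sqrt(2) ≈ -216.0 + 101.82*I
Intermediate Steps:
X(C) = 2*C**2 (X(C) = (2*C)*C = 2*C**2)
Z(I) = I**2 + 6*I (Z(I) = (I**2 + 6*I) + 2*0**2 = (I**2 + 6*I) + 2*0 = (I**2 + 6*I) + 0 = I**2 + 6*I)
(Z(-2)*(sqrt(-4 + 2) - 3))*(-9) = ((-2*(6 - 2))*(sqrt(-4 + 2) - 3))*(-9) = ((-2*4)*(sqrt(-2) - 3))*(-9) = -8*(I*sqrt(2) - 3)*(-9) = -8*(-3 + I*sqrt(2))*(-9) = (24 - 8*I*sqrt(2))*(-9) = -216 + 72*I*sqrt(2)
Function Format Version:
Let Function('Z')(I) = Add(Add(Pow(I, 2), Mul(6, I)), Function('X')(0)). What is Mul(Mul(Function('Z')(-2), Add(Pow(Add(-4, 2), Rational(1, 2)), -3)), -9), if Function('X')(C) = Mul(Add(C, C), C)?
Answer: Add(-216, Mul(72, I, Pow(2, Rational(1, 2)))) ≈ Add(-216.00, Mul(101.82, I))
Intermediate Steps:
Function('X')(C) = Mul(2, Pow(C, 2)) (Function('X')(C) = Mul(Mul(2, C), C) = Mul(2, Pow(C, 2)))
Function('Z')(I) = Add(Pow(I, 2), Mul(6, I)) (Function('Z')(I) = Add(Add(Pow(I, 2), Mul(6, I)), Mul(2, Pow(0, 2))) = Add(Add(Pow(I, 2), Mul(6, I)), Mul(2, 0)) = Add(Add(Pow(I, 2), Mul(6, I)), 0) = Add(Pow(I, 2), Mul(6, I)))
Mul(Mul(Function('Z')(-2), Add(Pow(Add(-4, 2), Rational(1, 2)), -3)), -9) = Mul(Mul(Mul(-2, Add(6, -2)), Add(Pow(Add(-4, 2), Rational(1, 2)), -3)), -9) = Mul(Mul(Mul(-2, 4), Add(Pow(-2, Rational(1, 2)), -3)), -9) = Mul(Mul(-8, Add(Mul(I, Pow(2, Rational(1, 2))), -3)), -9) = Mul(Mul(-8, Add(-3, Mul(I, Pow(2, Rational(1, 2))))), -9) = Mul(Add(24, Mul(-8, I, Pow(2, Rational(1, 2)))), -9) = Add(-216, Mul(72, I, Pow(2, Rational(1, 2))))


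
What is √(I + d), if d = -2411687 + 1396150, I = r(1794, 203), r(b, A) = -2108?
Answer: I*√1017645 ≈ 1008.8*I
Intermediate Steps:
I = -2108
d = -1015537
√(I + d) = √(-2108 - 1015537) = √(-1017645) = I*√1017645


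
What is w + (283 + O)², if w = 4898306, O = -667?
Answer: 5045762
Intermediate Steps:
w + (283 + O)² = 4898306 + (283 - 667)² = 4898306 + (-384)² = 4898306 + 147456 = 5045762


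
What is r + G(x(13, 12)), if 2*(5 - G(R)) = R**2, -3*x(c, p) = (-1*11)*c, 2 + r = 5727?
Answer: 82691/18 ≈ 4593.9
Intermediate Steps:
r = 5725 (r = -2 + 5727 = 5725)
x(c, p) = 11*c/3 (x(c, p) = -(-1*11)*c/3 = -(-11)*c/3 = 11*c/3)
G(R) = 5 - R**2/2
r + G(x(13, 12)) = 5725 + (5 - ((11/3)*13)**2/2) = 5725 + (5 - (143/3)**2/2) = 5725 + (5 - 1/2*20449/9) = 5725 + (5 - 20449/18) = 5725 - 20359/18 = 82691/18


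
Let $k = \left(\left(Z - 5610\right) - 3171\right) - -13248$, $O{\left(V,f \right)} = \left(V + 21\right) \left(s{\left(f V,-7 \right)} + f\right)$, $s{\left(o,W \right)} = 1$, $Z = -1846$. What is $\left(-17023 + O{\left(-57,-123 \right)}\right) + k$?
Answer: $-10010$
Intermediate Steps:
$O{\left(V,f \right)} = \left(1 + f\right) \left(21 + V\right)$ ($O{\left(V,f \right)} = \left(V + 21\right) \left(1 + f\right) = \left(21 + V\right) \left(1 + f\right) = \left(1 + f\right) \left(21 + V\right)$)
$k = 2621$ ($k = \left(\left(-1846 - 5610\right) - 3171\right) - -13248 = \left(-7456 - 3171\right) + 13248 = -10627 + 13248 = 2621$)
$\left(-17023 + O{\left(-57,-123 \right)}\right) + k = \left(-17023 + \left(21 - 57 + 21 \left(-123\right) - -7011\right)\right) + 2621 = \left(-17023 + \left(21 - 57 - 2583 + 7011\right)\right) + 2621 = \left(-17023 + 4392\right) + 2621 = -12631 + 2621 = -10010$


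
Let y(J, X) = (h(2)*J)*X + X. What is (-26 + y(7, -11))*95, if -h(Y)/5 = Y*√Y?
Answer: -3515 + 73150*√2 ≈ 99935.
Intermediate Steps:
h(Y) = -5*Y^(3/2) (h(Y) = -5*Y*√Y = -5*Y^(3/2))
y(J, X) = X - 10*J*X*√2 (y(J, X) = ((-10*√2)*J)*X + X = (-10*J*√2)*X + X = -10*J*X*√2 + X = X - 10*J*X*√2)
(-26 + y(7, -11))*95 = (-26 - 11*(1 - 10*7*√2))*95 = (-26 - 11*(1 - 70*√2))*95 = (-26 + (-11 + 770*√2))*95 = (-37 + 770*√2)*95 = -3515 + 73150*√2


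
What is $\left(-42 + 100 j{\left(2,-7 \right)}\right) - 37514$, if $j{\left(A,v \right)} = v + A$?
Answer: $-38056$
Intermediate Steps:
$j{\left(A,v \right)} = A + v$
$\left(-42 + 100 j{\left(2,-7 \right)}\right) - 37514 = \left(-42 + 100 \left(2 - 7\right)\right) - 37514 = \left(-42 + 100 \left(-5\right)\right) - 37514 = \left(-42 - 500\right) - 37514 = -542 - 37514 = -38056$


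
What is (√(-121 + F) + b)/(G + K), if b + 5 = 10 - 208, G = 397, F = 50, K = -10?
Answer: -203/387 + I*√71/387 ≈ -0.52455 + 0.021773*I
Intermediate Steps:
b = -203 (b = -5 + (10 - 208) = -5 - 198 = -203)
(√(-121 + F) + b)/(G + K) = (√(-121 + 50) - 203)/(397 - 10) = (√(-71) - 203)/387 = (I*√71 - 203)*(1/387) = (-203 + I*√71)*(1/387) = -203/387 + I*√71/387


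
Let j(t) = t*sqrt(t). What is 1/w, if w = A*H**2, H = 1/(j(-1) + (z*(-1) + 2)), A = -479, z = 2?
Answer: 1/479 ≈ 0.0020877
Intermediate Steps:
j(t) = t**(3/2)
H = I (H = 1/((-1)**(3/2) + (2*(-1) + 2)) = 1/(-I + (-2 + 2)) = 1/(-I + 0) = 1/(-I) = I ≈ 1.0*I)
w = 479 (w = -479*I**2 = -479*(-1) = 479)
1/w = 1/479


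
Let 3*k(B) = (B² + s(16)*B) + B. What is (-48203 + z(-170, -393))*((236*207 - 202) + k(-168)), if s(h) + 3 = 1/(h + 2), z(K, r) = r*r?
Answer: 55619993492/9 ≈ 6.1800e+9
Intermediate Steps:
z(K, r) = r²
s(h) = -3 + 1/(2 + h) (s(h) = -3 + 1/(h + 2) = -3 + 1/(2 + h))
k(B) = -35*B/54 + B²/3 (k(B) = ((B² + ((-5 - 3*16)/(2 + 16))*B) + B)/3 = ((B² + ((-5 - 48)/18)*B) + B)/3 = ((B² + ((1/18)*(-53))*B) + B)/3 = ((B² - 53*B/18) + B)/3 = (B² - 35*B/18)/3 = -35*B/54 + B²/3)
(-48203 + z(-170, -393))*((236*207 - 202) + k(-168)) = (-48203 + (-393)²)*((236*207 - 202) + (1/54)*(-168)*(-35 + 18*(-168))) = (-48203 + 154449)*((48852 - 202) + (1/54)*(-168)*(-35 - 3024)) = 106246*(48650 + (1/54)*(-168)*(-3059)) = 106246*(48650 + 85652/9) = 106246*(523502/9) = 55619993492/9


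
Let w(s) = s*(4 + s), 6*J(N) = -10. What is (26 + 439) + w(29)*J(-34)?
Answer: -1130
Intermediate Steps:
J(N) = -5/3 (J(N) = (1/6)*(-10) = -5/3)
(26 + 439) + w(29)*J(-34) = (26 + 439) + (29*(4 + 29))*(-5/3) = 465 + (29*33)*(-5/3) = 465 + 957*(-5/3) = 465 - 1595 = -1130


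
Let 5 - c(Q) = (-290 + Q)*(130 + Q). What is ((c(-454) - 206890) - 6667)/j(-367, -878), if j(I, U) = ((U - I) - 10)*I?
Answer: -454608/191207 ≈ -2.3776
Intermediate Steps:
c(Q) = 5 - (-290 + Q)*(130 + Q)
j(I, U) = I*(-10 + U - I) (j(I, U) = (-10 + U - I)*I = I*(-10 + U - I))
((c(-454) - 206890) - 6667)/j(-367, -878) = (((37705 - 1*(-454)**2 + 160*(-454)) - 206890) - 6667)/((-367*(-10 - 878 - 1*(-367)))) = (((37705 - 1*206116 - 72640) - 206890) - 6667)/((-367*(-10 - 878 + 367))) = (((37705 - 206116 - 72640) - 206890) - 6667)/((-367*(-521))) = ((-241051 - 206890) - 6667)/191207 = (-447941 - 6667)*(1/191207) = -454608*1/191207 = -454608/191207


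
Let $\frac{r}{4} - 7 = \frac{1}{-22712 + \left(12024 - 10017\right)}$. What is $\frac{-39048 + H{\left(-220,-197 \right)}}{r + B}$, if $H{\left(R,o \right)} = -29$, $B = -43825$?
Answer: $\frac{809089285}{906816889} \approx 0.89223$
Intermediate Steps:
$r = \frac{579736}{20705}$ ($r = 28 + \frac{4}{-22712 + \left(12024 - 10017\right)} = 28 + \frac{4}{-22712 + 2007} = 28 + \frac{4}{-20705} = 28 + 4 \left(- \frac{1}{20705}\right) = 28 - \frac{4}{20705} = \frac{579736}{20705} \approx 28.0$)
$\frac{-39048 + H{\left(-220,-197 \right)}}{r + B} = \frac{-39048 - 29}{\frac{579736}{20705} - 43825} = - \frac{39077}{- \frac{906816889}{20705}} = \left(-39077\right) \left(- \frac{20705}{906816889}\right) = \frac{809089285}{906816889}$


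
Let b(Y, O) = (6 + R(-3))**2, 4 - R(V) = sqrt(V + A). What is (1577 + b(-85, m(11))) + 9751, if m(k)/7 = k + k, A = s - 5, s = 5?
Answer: 11425 - 20*I*sqrt(3) ≈ 11425.0 - 34.641*I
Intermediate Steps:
A = 0 (A = 5 - 5 = 0)
m(k) = 14*k (m(k) = 7*(k + k) = 7*(2*k) = 14*k)
R(V) = 4 - sqrt(V) (R(V) = 4 - sqrt(V + 0) = 4 - sqrt(V))
b(Y, O) = (10 - I*sqrt(3))**2 (b(Y, O) = (6 + (4 - sqrt(-3)))**2 = (6 + (4 - I*sqrt(3)))**2 = (10 - I*sqrt(3))**2)
(1577 + b(-85, m(11))) + 9751 = (1577 + (10 - I*sqrt(3))**2) + 9751 = 11328 + (10 - I*sqrt(3))**2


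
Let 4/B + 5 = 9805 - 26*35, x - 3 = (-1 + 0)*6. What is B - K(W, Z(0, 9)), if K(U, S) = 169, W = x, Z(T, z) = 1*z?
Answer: -751203/4445 ≈ -169.00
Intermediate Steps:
Z(T, z) = z
x = -3 (x = 3 + (-1 + 0)*6 = 3 - 1*6 = 3 - 6 = -3)
W = -3
B = 2/4445 (B = 4/(-5 + (9805 - 26*35)) = 4/(-5 + (9805 - 910)) = 4/(-5 + 8895) = 4/8890 = 4*(1/8890) = 2/4445 ≈ 0.00044994)
B - K(W, Z(0, 9)) = 2/4445 - 1*169 = 2/4445 - 169 = -751203/4445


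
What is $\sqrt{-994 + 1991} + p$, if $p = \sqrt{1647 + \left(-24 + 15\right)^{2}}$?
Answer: $\sqrt{997} + 24 \sqrt{3} \approx 73.145$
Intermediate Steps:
$p = 24 \sqrt{3}$ ($p = \sqrt{1647 + \left(-9\right)^{2}} = \sqrt{1647 + 81} = \sqrt{1728} = 24 \sqrt{3} \approx 41.569$)
$\sqrt{-994 + 1991} + p = \sqrt{-994 + 1991} + 24 \sqrt{3} = \sqrt{997} + 24 \sqrt{3}$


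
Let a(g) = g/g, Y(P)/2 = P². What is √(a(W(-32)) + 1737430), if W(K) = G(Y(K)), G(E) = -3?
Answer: √1737431 ≈ 1318.1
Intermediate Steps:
Y(P) = 2*P²
W(K) = -3
a(g) = 1
√(a(W(-32)) + 1737430) = √(1 + 1737430) = √1737431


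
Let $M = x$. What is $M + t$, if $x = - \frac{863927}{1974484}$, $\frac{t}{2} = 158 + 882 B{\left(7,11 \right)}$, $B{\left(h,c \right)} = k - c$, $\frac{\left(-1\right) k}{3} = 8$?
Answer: $- \frac{121281569143}{1974484} \approx -61424.0$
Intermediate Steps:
$k = -24$ ($k = \left(-3\right) 8 = -24$)
$B{\left(h,c \right)} = -24 - c$
$t = -61424$ ($t = 2 \left(158 + 882 \left(-24 - 11\right)\right) = 2 \left(158 + 882 \left(-35\right)\right) = 2 \left(158 - 30870\right) = 2 \left(-30712\right) = -61424$)
$x = - \frac{863927}{1974484}$ ($x = \left(-863927\right) \frac{1}{1974484} = - \frac{863927}{1974484} \approx -0.43755$)
$M = - \frac{863927}{1974484} \approx -0.43755$
$M + t = - \frac{863927}{1974484} - 61424 = - \frac{121281569143}{1974484}$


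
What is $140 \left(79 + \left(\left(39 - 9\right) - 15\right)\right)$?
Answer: $13160$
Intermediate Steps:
$140 \left(79 + \left(\left(39 - 9\right) - 15\right)\right) = 140 \left(79 + \left(30 - 15\right)\right) = 140 \left(79 + 15\right) = 140 \cdot 94 = 13160$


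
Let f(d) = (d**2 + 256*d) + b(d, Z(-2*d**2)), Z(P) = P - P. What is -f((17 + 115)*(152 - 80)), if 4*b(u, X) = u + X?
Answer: -92761416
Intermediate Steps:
Z(P) = 0
b(u, X) = X/4 + u/4 (b(u, X) = (u + X)/4 = (X + u)/4 = X/4 + u/4)
f(d) = d**2 + 1025*d/4 (f(d) = (d**2 + 256*d) + ((1/4)*0 + d/4) = (d**2 + 256*d) + (0 + d/4) = (d**2 + 256*d) + d/4 = d**2 + 1025*d/4)
-f((17 + 115)*(152 - 80)) = -(17 + 115)*(152 - 80)*(1025 + 4*((17 + 115)*(152 - 80)))/4 = -132*72*(1025 + 4*(132*72))/4 = -9504*(1025 + 4*9504)/4 = -9504*(1025 + 38016)/4 = -9504*39041/4 = -1*92761416 = -92761416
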